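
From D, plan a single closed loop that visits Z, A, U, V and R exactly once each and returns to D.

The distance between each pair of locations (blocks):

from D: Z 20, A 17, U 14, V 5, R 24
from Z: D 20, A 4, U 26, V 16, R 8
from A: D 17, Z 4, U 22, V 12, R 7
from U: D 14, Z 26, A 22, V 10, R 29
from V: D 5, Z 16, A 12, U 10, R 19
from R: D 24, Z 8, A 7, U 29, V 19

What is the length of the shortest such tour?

Minimum total distance: 71 blocks.

There are 60 distinct closed tours to check (reversals are equivalent).
D → Z → A → U → V → R → D: 20+4+22+10+19+24 = 99
D → Z → A → U → R → V → D: 20+4+22+29+19+5 = 99
D → Z → A → V → U → R → D: 20+4+12+10+29+24 = 99
D → Z → A → V → R → U → D: 20+4+12+19+29+14 = 98
D → Z → A → R → U → V → D: 20+4+7+29+10+5 = 75
D → Z → A → R → V → U → D: 20+4+7+19+10+14 = 74
D → Z → U → A → V → R → D: 20+26+22+12+19+24 = 123
D → Z → U → A → R → V → D: 20+26+22+7+19+5 = 99
D → Z → U → V → A → R → D: 20+26+10+12+7+24 = 99
D → Z → U → V → R → A → D: 20+26+10+19+7+17 = 99
D → Z → U → R → A → V → D: 20+26+29+7+12+5 = 99
D → Z → U → R → V → A → D: 20+26+29+19+12+17 = 123
D → Z → V → A → U → R → D: 20+16+12+22+29+24 = 123
D → Z → V → A → R → U → D: 20+16+12+7+29+14 = 98
… (46 more)
D → Z → R → A → V → U → D: 20+8+7+12+10+14 = 71  ← best
The minimum is 71.
One optimal route: D → Z → R → A → V → U → D (or its reverse).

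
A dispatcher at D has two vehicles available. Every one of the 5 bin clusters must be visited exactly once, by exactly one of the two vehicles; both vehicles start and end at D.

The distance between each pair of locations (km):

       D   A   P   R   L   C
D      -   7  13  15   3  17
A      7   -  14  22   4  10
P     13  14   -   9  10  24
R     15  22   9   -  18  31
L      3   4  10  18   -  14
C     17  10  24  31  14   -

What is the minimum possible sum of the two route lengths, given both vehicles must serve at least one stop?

71 km — the smallest possible combined total.

Try each way of splitting the stops between the two vehicles (each non-empty) and, for each split, find the best tour for each vehicle:
  {A} + {P, R, L, C}: 14 + 65 = 79
  {P} + {A, R, L, C}: 26 + 63 = 89
  {A, P} + {R, L, C}: 34 + 63 = 97
  {R} + {A, P, L, C}: 30 + 54 = 84
  {A, R} + {P, L, C}: 44 + 54 = 98
  {P, R} + {A, L, C}: 37 + 34 = 71
  … (15 splits in total)
Best: vehicle 1 D → P → R → D = 37; vehicle 2 D → A → C → L → D = 34; combined 71.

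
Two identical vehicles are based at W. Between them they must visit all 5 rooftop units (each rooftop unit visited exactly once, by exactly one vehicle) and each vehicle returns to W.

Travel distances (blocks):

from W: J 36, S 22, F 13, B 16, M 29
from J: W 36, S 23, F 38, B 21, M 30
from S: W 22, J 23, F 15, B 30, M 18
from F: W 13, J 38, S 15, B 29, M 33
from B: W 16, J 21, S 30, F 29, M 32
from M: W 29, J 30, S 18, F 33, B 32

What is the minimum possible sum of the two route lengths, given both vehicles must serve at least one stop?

133 blocks — the smallest possible combined total.

Check every non-empty split of the stops between the two vehicles; for each half take its own optimal tour:
  {J} + {S, F, B, M}: 72 + 94 = 166
  {S} + {J, F, B, M}: 44 + 113 = 157
  {J, S} + {F, B, M}: 81 + 94 = 175
  {F} + {J, S, B, M}: 26 + 107 = 133
  {J, F} + {S, B, M}: 87 + 88 = 175
  {S, F} + {J, B, M}: 50 + 96 = 146
  … (15 splits in total)
Best: vehicle 1 W → F → W = 26; vehicle 2 W → S → M → J → B → W = 107; combined 133.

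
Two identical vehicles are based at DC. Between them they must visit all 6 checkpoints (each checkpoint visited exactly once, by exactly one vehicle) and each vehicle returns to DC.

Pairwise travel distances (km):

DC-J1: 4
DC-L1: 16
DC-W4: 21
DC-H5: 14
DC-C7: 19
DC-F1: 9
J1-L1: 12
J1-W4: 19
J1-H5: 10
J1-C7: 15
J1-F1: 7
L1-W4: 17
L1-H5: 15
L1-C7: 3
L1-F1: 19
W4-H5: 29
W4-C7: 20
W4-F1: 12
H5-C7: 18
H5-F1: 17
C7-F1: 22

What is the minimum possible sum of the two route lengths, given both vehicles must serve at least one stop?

Try each way of splitting the stops between the two vehicles (each non-empty) and, for each split, find the best tour for each vehicle:
  {J1} + {L1, W4, H5, C7, F1}: 8 + 73 = 81
  {L1} + {J1, W4, H5, C7, F1}: 32 + 73 = 105
  {J1, L1} + {W4, H5, C7, F1}: 32 + 73 = 105
  {W4} + {J1, L1, H5, C7, F1}: 42 + 63 = 105
  {J1, W4} + {L1, H5, C7, F1}: 44 + 63 = 107
  {L1, W4} + {J1, H5, C7, F1}: 54 + 63 = 117
  … (31 splits in total)
Best: vehicle 1 DC → J1 → DC = 8; vehicle 2 DC → H5 → L1 → C7 → W4 → F1 → DC = 73; combined 81.

Minimum combined distance: 81 km.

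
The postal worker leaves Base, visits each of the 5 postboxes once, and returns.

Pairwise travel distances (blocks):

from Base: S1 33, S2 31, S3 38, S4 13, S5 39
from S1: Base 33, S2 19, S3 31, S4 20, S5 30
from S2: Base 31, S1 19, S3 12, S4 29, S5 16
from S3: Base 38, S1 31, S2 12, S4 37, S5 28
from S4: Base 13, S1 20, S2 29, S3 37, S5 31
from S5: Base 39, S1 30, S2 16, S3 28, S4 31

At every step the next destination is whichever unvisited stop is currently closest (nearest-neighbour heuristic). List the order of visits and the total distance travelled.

At Base the remaining stops are S4 13, S2 31, S1 33, S3 38, S5 39; go to S4.
At S4 the remaining stops are S1 20, S2 29, S5 31, S3 37; go to S1.
At S1 the remaining stops are S2 19, S5 30, S3 31; go to S2.
At S2 the remaining stops are S3 12, S5 16; go to S3.
At S3 the remaining stops are S5 28; go to S5.
Return S5→Base: 39.
Total = 13 + 20 + 19 + 12 + 28 + 39 = 131.

Nearest-neighbour total = 131 blocks; route Base → S4 → S1 → S2 → S3 → S5 → Base.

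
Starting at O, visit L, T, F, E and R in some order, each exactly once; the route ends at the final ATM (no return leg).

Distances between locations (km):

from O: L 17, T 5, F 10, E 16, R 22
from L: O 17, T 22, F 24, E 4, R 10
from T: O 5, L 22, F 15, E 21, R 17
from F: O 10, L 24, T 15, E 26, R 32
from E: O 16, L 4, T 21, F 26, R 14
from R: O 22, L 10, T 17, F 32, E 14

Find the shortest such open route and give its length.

There are 5! = 120 possible orderings.
O - L - T - F - E - R: 17+22+15+26+14 = 94
O - L - T - F - R - E: 17+22+15+32+14 = 100
O - L - T - E - F - R: 17+22+21+26+32 = 118
O - L - T - E - R - F: 17+22+21+14+32 = 106
O - L - T - R - F - E: 17+22+17+32+26 = 114
O - L - T - R - E - F: 17+22+17+14+26 = 96
O - L - F - T - E - R: 17+24+15+21+14 = 91
O - L - F - T - R - E: 17+24+15+17+14 = 87
O - L - F - E - T - R: 17+24+26+21+17 = 105
O - L - F - E - R - T: 17+24+26+14+17 = 98
O - L - F - R - T - E: 17+24+32+17+21 = 111
O - L - F - R - E - T: 17+24+32+14+21 = 108
O - L - E - T - F - R: 17+4+21+15+32 = 89
O - L - E - T - R - F: 17+4+21+17+32 = 91
… (106 more)
O - F - T - R - L - E: 10+15+17+10+4 = 56  ← best
The minimum is 56.
One shortest path: O → F → T → R → L → E.

Shortest open route: 56 km.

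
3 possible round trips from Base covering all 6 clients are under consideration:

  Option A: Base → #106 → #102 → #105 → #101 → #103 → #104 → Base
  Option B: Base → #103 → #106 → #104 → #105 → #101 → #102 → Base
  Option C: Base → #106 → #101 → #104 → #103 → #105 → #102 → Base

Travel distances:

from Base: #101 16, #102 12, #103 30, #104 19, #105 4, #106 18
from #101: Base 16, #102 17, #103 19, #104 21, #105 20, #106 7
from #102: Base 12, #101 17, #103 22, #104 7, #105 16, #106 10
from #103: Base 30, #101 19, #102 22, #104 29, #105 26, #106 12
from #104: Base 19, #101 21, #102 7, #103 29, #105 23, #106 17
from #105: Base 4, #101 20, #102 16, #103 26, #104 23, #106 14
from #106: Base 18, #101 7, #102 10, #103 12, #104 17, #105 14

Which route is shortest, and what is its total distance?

Shortest is Option C, total 129.

Option A: 18 + 10 + 16 + 20 + 19 + 29 + 19 = 131
Option B: 30 + 12 + 17 + 23 + 20 + 17 + 12 = 131
Option C: 18 + 7 + 21 + 29 + 26 + 16 + 12 = 129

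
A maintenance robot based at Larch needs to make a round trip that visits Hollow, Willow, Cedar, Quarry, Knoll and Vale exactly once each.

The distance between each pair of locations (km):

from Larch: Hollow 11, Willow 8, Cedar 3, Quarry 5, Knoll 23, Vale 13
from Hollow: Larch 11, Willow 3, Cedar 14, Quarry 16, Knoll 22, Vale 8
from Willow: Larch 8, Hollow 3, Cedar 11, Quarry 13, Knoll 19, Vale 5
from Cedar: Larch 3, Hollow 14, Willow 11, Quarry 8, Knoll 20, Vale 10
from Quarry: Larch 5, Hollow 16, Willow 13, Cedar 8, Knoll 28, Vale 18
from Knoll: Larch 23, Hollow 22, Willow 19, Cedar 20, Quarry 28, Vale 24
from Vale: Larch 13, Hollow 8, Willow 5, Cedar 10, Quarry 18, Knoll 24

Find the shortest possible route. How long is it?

Minimum total distance: 76 km.

Larch → Hollow → Willow → Cedar → Quarry → Knoll → Vale → Larch: 11+3+11+8+28+24+13 = 98
Larch → Hollow → Willow → Cedar → Quarry → Vale → Knoll → Larch: 11+3+11+8+18+24+23 = 98
Larch → Hollow → Willow → Cedar → Knoll → Quarry → Vale → Larch: 11+3+11+20+28+18+13 = 104
Larch → Hollow → Willow → Cedar → Knoll → Vale → Quarry → Larch: 11+3+11+20+24+18+5 = 92
Larch → Hollow → Willow → Cedar → Vale → Quarry → Knoll → Larch: 11+3+11+10+18+28+23 = 104
Larch → Hollow → Willow → Cedar → Vale → Knoll → Quarry → Larch: 11+3+11+10+24+28+5 = 92
Larch → Hollow → Willow → Quarry → Cedar → Knoll → Vale → Larch: 11+3+13+8+20+24+13 = 92
Larch → Hollow → Willow → Quarry → Cedar → Vale → Knoll → Larch: 11+3+13+8+10+24+23 = 92
… (352 more)
Larch → Hollow → Willow → Vale → Knoll → Cedar → Quarry → Larch: 11+3+5+24+20+8+5 = 76  ← best
The minimum is 76.
One optimal route: Larch → Hollow → Willow → Vale → Knoll → Cedar → Quarry → Larch (or its reverse).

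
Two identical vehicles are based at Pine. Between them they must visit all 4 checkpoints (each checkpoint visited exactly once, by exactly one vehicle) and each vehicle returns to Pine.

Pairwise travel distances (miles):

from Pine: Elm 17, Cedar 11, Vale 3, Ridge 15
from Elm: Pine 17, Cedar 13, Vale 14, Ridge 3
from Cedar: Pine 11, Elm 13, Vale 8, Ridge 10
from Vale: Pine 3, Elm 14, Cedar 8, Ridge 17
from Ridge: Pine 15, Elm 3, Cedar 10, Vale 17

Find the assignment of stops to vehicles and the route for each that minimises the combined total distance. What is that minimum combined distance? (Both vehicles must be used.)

Try each way of splitting the stops between the two vehicles (each non-empty) and, for each split, find the best tour for each vehicle:
  {Elm} + {Cedar, Vale, Ridge}: 34 + 36 = 70
  {Cedar} + {Elm, Vale, Ridge}: 22 + 35 = 57
  {Elm, Cedar} + {Vale, Ridge}: 41 + 35 = 76
  {Vale} + {Elm, Cedar, Ridge}: 6 + 41 = 47
  {Elm, Vale} + {Cedar, Ridge}: 34 + 36 = 70
  {Cedar, Vale} + {Elm, Ridge}: 22 + 35 = 57
  … (7 splits in total)
Best: vehicle 1 Pine → Vale → Pine = 6; vehicle 2 Pine → Elm → Ridge → Cedar → Pine = 41; combined 47.

Minimum combined distance: 47 miles.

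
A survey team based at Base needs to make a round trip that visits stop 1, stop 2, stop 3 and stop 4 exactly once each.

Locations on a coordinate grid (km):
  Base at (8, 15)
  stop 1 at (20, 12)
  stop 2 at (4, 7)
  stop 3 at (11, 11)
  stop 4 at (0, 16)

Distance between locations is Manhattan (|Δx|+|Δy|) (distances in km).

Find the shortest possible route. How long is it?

Shortest round trip = 58 km.

There are 12 distinct closed tours to check (reversals are equivalent).
Base → stop 1 → stop 2 → stop 3 → stop 4 → Base: 15+21+11+16+9 = 72
Base → stop 1 → stop 2 → stop 4 → stop 3 → Base: 15+21+13+16+7 = 72
Base → stop 1 → stop 3 → stop 2 → stop 4 → Base: 15+10+11+13+9 = 58
Base → stop 1 → stop 3 → stop 4 → stop 2 → Base: 15+10+16+13+12 = 66
Base → stop 1 → stop 4 → stop 2 → stop 3 → Base: 15+24+13+11+7 = 70
Base → stop 1 → stop 4 → stop 3 → stop 2 → Base: 15+24+16+11+12 = 78
Base → stop 2 → stop 1 → stop 3 → stop 4 → Base: 12+21+10+16+9 = 68
Base → stop 2 → stop 1 → stop 4 → stop 3 → Base: 12+21+24+16+7 = 80
Base → stop 2 → stop 3 → stop 1 → stop 4 → Base: 12+11+10+24+9 = 66
Base → stop 2 → stop 4 → stop 1 → stop 3 → Base: 12+13+24+10+7 = 66
Base → stop 3 → stop 1 → stop 2 → stop 4 → Base: 7+10+21+13+9 = 60
Base → stop 3 → stop 2 → stop 1 → stop 4 → Base: 7+11+21+24+9 = 72
The minimum is 58.
One optimal route: Base → stop 1 → stop 3 → stop 2 → stop 4 → Base (or its reverse).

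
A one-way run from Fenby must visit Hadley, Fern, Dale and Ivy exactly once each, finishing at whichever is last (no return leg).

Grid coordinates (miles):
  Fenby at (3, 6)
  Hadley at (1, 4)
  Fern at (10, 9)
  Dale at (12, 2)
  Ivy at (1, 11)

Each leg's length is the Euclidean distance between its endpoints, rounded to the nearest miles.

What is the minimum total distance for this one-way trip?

There are 4! = 24 possible orderings.
Fenby → Hadley → Fern → Dale → Ivy: 3+10+7+14 = 34
Fenby → Hadley → Fern → Ivy → Dale: 3+10+9+14 = 36
Fenby → Hadley → Dale → Fern → Ivy: 3+11+7+9 = 30
Fenby → Hadley → Dale → Ivy → Fern: 3+11+14+9 = 37
Fenby → Hadley → Ivy → Fern → Dale: 3+7+9+7 = 26
Fenby → Hadley → Ivy → Dale → Fern: 3+7+14+7 = 31
Fenby → Fern → Hadley → Dale → Ivy: 8+10+11+14 = 43
Fenby → Fern → Hadley → Ivy → Dale: 8+10+7+14 = 39
Fenby → Fern → Dale → Hadley → Ivy: 8+7+11+7 = 33
Fenby → Fern → Dale → Ivy → Hadley: 8+7+14+7 = 36
Fenby → Fern → Ivy → Hadley → Dale: 8+9+7+11 = 35
Fenby → Fern → Ivy → Dale → Hadley: 8+9+14+11 = 42
Fenby → Dale → Hadley → Fern → Ivy: 10+11+10+9 = 40
Fenby → Dale → Hadley → Ivy → Fern: 10+11+7+9 = 37
… (10 more)
The minimum is 26.
One shortest path: Fenby → Hadley → Ivy → Fern → Dale.

26 miles — the minimum one-way total.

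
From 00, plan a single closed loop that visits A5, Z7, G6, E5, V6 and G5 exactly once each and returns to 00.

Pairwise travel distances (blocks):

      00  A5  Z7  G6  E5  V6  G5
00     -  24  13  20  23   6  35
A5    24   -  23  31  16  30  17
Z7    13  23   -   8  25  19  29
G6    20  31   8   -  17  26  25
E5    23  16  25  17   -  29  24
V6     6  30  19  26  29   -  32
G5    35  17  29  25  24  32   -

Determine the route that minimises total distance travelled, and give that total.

Shortest round trip = 109 blocks.

With 6 stops there are 6!/2 = 360 distinct round trips (a route and its reverse cost the same).
00→A5→Z7→G6→E5→V6→G5→00: 24+23+8+17+29+32+35 = 168
00→A5→Z7→G6→E5→G5→V6→00: 24+23+8+17+24+32+6 = 134
00→A5→Z7→G6→V6→E5→G5→00: 24+23+8+26+29+24+35 = 169
00→A5→Z7→G6→V6→G5→E5→00: 24+23+8+26+32+24+23 = 160
00→A5→Z7→G6→G5→E5→V6→00: 24+23+8+25+24+29+6 = 139
00→A5→Z7→G6→G5→V6→E5→00: 24+23+8+25+32+29+23 = 164
00→A5→Z7→E5→G6→V6→G5→00: 24+23+25+17+26+32+35 = 182
00→A5→Z7→E5→G6→G5→V6→00: 24+23+25+17+25+32+6 = 152
… (352 more)
00→Z7→G6→E5→A5→G5→V6→00: 13+8+17+16+17+32+6 = 109  ← best
The minimum is 109.
One optimal route: 00 → Z7 → G6 → E5 → A5 → G5 → V6 → 00 (or its reverse).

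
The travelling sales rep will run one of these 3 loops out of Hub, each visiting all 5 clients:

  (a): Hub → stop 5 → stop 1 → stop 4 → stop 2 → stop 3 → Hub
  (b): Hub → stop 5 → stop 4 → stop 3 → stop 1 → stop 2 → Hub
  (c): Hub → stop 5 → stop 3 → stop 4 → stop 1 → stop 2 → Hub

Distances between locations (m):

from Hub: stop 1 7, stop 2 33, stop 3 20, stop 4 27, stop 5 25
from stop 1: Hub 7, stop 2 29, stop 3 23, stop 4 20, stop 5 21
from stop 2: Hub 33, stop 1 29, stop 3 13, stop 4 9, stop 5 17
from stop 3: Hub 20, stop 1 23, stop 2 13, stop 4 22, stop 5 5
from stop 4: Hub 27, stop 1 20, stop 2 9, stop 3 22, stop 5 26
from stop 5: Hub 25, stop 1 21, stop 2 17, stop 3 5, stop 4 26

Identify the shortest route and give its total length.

(a): 25 + 21 + 20 + 9 + 13 + 20 = 108
(b): 25 + 26 + 22 + 23 + 29 + 33 = 158
(c): 25 + 5 + 22 + 20 + 29 + 33 = 134

Shortest is (a), total 108 m.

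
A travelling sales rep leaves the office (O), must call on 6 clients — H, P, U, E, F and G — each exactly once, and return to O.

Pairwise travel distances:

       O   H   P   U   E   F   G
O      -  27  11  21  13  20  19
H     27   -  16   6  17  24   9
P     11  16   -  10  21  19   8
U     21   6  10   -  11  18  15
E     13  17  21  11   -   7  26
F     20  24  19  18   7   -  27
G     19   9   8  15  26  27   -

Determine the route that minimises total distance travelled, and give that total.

Minimum total distance: 72.

There are 360 distinct closed tours to check (reversals are equivalent).
O→H→P→U→E→F→G→O: 27+16+10+11+7+27+19 = 117
O→H→P→U→E→G→F→O: 27+16+10+11+26+27+20 = 137
O→H→P→U→F→E→G→O: 27+16+10+18+7+26+19 = 123
O→H→P→U→F→G→E→O: 27+16+10+18+27+26+13 = 137
O→H→P→U→G→E→F→O: 27+16+10+15+26+7+20 = 121
O→H→P→U→G→F→E→O: 27+16+10+15+27+7+13 = 115
O→H→P→E→U→F→G→O: 27+16+21+11+18+27+19 = 139
O→H→P→E→U→G→F→O: 27+16+21+11+15+27+20 = 137
… (352 more)
O→P→G→H→U→E→F→O: 11+8+9+6+11+7+20 = 72  ← best
The minimum is 72.
One optimal route: O → P → G → H → U → E → F → O (or its reverse).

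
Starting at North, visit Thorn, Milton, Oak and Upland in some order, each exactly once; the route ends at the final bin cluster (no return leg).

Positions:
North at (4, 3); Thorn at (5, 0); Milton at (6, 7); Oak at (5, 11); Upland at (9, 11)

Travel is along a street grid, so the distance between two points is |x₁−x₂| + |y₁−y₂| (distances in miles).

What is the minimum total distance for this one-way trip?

There are 4! = 24 possible orderings.
North → Thorn → Milton → Oak → Upland: 4+8+5+4 = 21
North → Thorn → Milton → Upland → Oak: 4+8+7+4 = 23
North → Thorn → Oak → Milton → Upland: 4+11+5+7 = 27
North → Thorn → Oak → Upland → Milton: 4+11+4+7 = 26
North → Thorn → Upland → Milton → Oak: 4+15+7+5 = 31
North → Thorn → Upland → Oak → Milton: 4+15+4+5 = 28
North → Milton → Thorn → Oak → Upland: 6+8+11+4 = 29
North → Milton → Thorn → Upland → Oak: 6+8+15+4 = 33
North → Milton → Oak → Thorn → Upland: 6+5+11+15 = 37
North → Milton → Oak → Upland → Thorn: 6+5+4+15 = 30
North → Milton → Upland → Thorn → Oak: 6+7+15+11 = 39
North → Milton → Upland → Oak → Thorn: 6+7+4+11 = 28
North → Oak → Thorn → Milton → Upland: 9+11+8+7 = 35
North → Oak → Thorn → Upland → Milton: 9+11+15+7 = 42
… (10 more)
The minimum is 21.
One shortest path: North → Thorn → Milton → Oak → Upland.

21 miles — the minimum one-way total.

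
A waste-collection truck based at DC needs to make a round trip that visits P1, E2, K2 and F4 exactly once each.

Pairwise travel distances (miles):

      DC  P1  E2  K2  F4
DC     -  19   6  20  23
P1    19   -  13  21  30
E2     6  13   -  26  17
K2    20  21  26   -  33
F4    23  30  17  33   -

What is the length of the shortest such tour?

With 4 stops there are 4!/2 = 12 distinct round trips (a route and its reverse cost the same).
DC-P1-E2-K2-F4-DC: 19+13+26+33+23 = 114
DC-P1-E2-F4-K2-DC: 19+13+17+33+20 = 102
DC-P1-K2-E2-F4-DC: 19+21+26+17+23 = 106
DC-P1-K2-F4-E2-DC: 19+21+33+17+6 = 96
DC-P1-F4-E2-K2-DC: 19+30+17+26+20 = 112
DC-P1-F4-K2-E2-DC: 19+30+33+26+6 = 114
DC-E2-P1-K2-F4-DC: 6+13+21+33+23 = 96
DC-E2-P1-F4-K2-DC: 6+13+30+33+20 = 102
DC-E2-K2-P1-F4-DC: 6+26+21+30+23 = 106
DC-E2-F4-P1-K2-DC: 6+17+30+21+20 = 94
DC-K2-P1-E2-F4-DC: 20+21+13+17+23 = 94
DC-K2-E2-P1-F4-DC: 20+26+13+30+23 = 112
The minimum is 94.
One optimal route: DC → E2 → F4 → P1 → K2 → DC (or its reverse).

Shortest round trip = 94 miles.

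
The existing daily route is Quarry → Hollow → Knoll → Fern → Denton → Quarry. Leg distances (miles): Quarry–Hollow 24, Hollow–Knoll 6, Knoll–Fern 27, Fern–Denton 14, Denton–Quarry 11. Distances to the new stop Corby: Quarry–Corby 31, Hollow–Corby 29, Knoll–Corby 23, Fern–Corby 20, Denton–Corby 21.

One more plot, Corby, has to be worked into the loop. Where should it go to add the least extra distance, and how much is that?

Minimum extra distance: 16 miles, inserting Corby between Knoll and Fern.

Insertion cost between consecutive stops i–j is d(i,Corby) + d(Corby,j) − d(i,j):
  between Quarry and Hollow: 31 + 29 − 24 = 36
  between Hollow and Knoll: 29 + 23 − 6 = 46
  between Knoll and Fern: 23 + 20 − 27 = 16
  between Fern and Denton: 20 + 21 − 14 = 27
  between Denton and Quarry: 21 + 31 − 11 = 41
Cheapest insertion is between Knoll and Fern, adding 16.
New total = 82 + 16 = 98.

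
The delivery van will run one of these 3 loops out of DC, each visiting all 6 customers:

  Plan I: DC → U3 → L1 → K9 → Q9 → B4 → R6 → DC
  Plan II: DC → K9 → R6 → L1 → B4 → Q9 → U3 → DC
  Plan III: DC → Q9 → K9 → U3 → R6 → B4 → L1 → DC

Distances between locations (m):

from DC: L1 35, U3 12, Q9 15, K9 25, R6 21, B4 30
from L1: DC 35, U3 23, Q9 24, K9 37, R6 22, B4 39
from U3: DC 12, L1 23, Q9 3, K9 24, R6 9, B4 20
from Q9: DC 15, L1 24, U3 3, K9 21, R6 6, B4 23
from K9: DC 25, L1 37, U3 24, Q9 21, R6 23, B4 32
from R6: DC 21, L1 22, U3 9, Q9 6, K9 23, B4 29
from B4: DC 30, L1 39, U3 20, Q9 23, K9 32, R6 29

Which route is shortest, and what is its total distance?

Plan I: 12 + 23 + 37 + 21 + 23 + 29 + 21 = 166
Plan II: 25 + 23 + 22 + 39 + 23 + 3 + 12 = 147
Plan III: 15 + 21 + 24 + 9 + 29 + 39 + 35 = 172

147 m — Plan II is the shortest.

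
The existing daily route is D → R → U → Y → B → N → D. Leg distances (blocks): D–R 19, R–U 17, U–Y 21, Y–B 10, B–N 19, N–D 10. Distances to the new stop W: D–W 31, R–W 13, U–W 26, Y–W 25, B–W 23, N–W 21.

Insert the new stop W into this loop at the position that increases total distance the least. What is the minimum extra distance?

Insertion cost between consecutive stops i–j is d(i,W) + d(W,j) − d(i,j):
  between D and R: 31 + 13 − 19 = 25
  between R and U: 13 + 26 − 17 = 22
  between U and Y: 26 + 25 − 21 = 30
  between Y and B: 25 + 23 − 10 = 38
  between B and N: 23 + 21 − 19 = 25
  between N and D: 21 + 31 − 10 = 42
Cheapest insertion is between R and U, adding 22.
New total = 96 + 22 = 118.

Adding 22 blocks by placing W on the R–U leg.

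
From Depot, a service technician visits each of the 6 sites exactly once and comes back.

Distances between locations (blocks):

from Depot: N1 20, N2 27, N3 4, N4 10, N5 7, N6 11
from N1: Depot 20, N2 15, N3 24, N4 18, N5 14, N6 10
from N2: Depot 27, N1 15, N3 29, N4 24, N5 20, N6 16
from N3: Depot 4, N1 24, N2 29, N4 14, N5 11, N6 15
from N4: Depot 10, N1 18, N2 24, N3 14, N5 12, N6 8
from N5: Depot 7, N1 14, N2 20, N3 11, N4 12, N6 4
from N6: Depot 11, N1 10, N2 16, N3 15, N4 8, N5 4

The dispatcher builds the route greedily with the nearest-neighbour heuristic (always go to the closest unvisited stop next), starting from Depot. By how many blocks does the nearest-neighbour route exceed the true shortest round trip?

From Depot: N3=4, N5=7, N4=10, N6=11, N1=20, N2=27 → choose N3 (4).
From N3: N5=11, N4=14, N6=15, N1=24, N2=29 → choose N5 (11).
From N5: N6=4, N4=12, N1=14, N2=20 → choose N6 (4).
From N6: N4=8, N1=10, N2=16 → choose N4 (8).
From N4: N1=18, N2=24 → choose N1 (18).
From N1: N2=15 → choose N2 (15).
NN route Depot → N3 → N5 → N6 → N4 → N1 → N2 → Depot costs 87.
Optimal: Depot → N3 → N4 → N1 → N2 → N6 → N5 → Depot costs 78 (by enumerating all 360 distinct tours).
Excess = 87 − 78 = 9.

9 blocks longer than the optimal tour.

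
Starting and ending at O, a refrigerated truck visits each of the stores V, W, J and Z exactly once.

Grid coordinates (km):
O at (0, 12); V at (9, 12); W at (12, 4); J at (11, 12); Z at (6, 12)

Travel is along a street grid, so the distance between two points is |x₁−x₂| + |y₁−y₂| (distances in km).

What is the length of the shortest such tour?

With 4 stops there are 4!/2 = 12 distinct round trips (a route and its reverse cost the same).
O-V-W-J-Z-O: 9+11+9+5+6 = 40
O-V-W-Z-J-O: 9+11+14+5+11 = 50
O-V-J-W-Z-O: 9+2+9+14+6 = 40
O-V-J-Z-W-O: 9+2+5+14+20 = 50
O-V-Z-W-J-O: 9+3+14+9+11 = 46
O-V-Z-J-W-O: 9+3+5+9+20 = 46
O-W-V-J-Z-O: 20+11+2+5+6 = 44
O-W-V-Z-J-O: 20+11+3+5+11 = 50
O-W-J-V-Z-O: 20+9+2+3+6 = 40
O-W-Z-V-J-O: 20+14+3+2+11 = 50
O-J-V-W-Z-O: 11+2+11+14+6 = 44
O-J-W-V-Z-O: 11+9+11+3+6 = 40
The minimum is 40.
One optimal route: O → V → W → J → Z → O (or its reverse).

Minimum total distance: 40 km.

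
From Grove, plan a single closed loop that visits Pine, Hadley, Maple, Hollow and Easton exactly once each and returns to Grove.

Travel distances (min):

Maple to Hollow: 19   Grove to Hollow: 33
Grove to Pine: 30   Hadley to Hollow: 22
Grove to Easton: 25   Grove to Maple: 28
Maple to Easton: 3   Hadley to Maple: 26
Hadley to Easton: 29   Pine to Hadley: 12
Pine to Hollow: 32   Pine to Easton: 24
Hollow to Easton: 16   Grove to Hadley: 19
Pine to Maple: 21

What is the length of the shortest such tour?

104 min — the shortest possible round trip.

With 5 stops there are 5!/2 = 60 distinct round trips (a route and its reverse cost the same).
Grove - Pine - Hadley - Maple - Hollow - Easton - Grove: 30+12+26+19+16+25 = 128
Grove - Pine - Hadley - Maple - Easton - Hollow - Grove: 30+12+26+3+16+33 = 120
Grove - Pine - Hadley - Hollow - Maple - Easton - Grove: 30+12+22+19+3+25 = 111
Grove - Pine - Hadley - Hollow - Easton - Maple - Grove: 30+12+22+16+3+28 = 111
Grove - Pine - Hadley - Easton - Maple - Hollow - Grove: 30+12+29+3+19+33 = 126
Grove - Pine - Hadley - Easton - Hollow - Maple - Grove: 30+12+29+16+19+28 = 134
Grove - Pine - Maple - Hadley - Hollow - Easton - Grove: 30+21+26+22+16+25 = 140
Grove - Pine - Maple - Hadley - Easton - Hollow - Grove: 30+21+26+29+16+33 = 155
Grove - Pine - Maple - Hollow - Hadley - Easton - Grove: 30+21+19+22+29+25 = 146
Grove - Pine - Maple - Hollow - Easton - Hadley - Grove: 30+21+19+16+29+19 = 134
Grove - Pine - Maple - Easton - Hadley - Hollow - Grove: 30+21+3+29+22+33 = 138
Grove - Pine - Maple - Easton - Hollow - Hadley - Grove: 30+21+3+16+22+19 = 111
Grove - Pine - Hollow - Hadley - Maple - Easton - Grove: 30+32+22+26+3+25 = 138
Grove - Pine - Hollow - Hadley - Easton - Maple - Grove: 30+32+22+29+3+28 = 144
… (46 more)
Grove - Hadley - Pine - Maple - Easton - Hollow - Grove: 19+12+21+3+16+33 = 104  ← best
The minimum is 104.
One optimal route: Grove → Hadley → Pine → Maple → Easton → Hollow → Grove (or its reverse).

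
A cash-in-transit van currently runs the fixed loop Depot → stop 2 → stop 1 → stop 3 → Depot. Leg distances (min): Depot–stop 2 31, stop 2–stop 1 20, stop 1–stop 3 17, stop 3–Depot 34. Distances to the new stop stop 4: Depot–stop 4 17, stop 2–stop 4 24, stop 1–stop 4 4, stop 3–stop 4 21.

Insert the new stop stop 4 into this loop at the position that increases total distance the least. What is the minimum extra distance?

Minimum extra distance: 4 min, inserting stop 4 between stop 3 and Depot.

Insertion cost between consecutive stops i–j is d(i,stop 4) + d(stop 4,j) − d(i,j):
  between Depot and stop 2: 17 + 24 − 31 = 10
  between stop 2 and stop 1: 24 + 4 − 20 = 8
  between stop 1 and stop 3: 4 + 21 − 17 = 8
  between stop 3 and Depot: 21 + 17 − 34 = 4
Cheapest insertion is between stop 3 and Depot, adding 4.
New total = 102 + 4 = 106.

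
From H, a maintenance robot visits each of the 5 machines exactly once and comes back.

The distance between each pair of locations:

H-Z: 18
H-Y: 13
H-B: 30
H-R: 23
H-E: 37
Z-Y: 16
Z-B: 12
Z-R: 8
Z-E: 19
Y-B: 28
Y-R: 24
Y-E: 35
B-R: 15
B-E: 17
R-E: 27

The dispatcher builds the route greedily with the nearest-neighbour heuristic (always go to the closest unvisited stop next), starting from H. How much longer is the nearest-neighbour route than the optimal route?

3 longer than the optimal tour.

H: Y=13, Z=18, R=23, B=30, E=37 ⇒ Y
Y: Z=16, R=24, B=28, E=35 ⇒ Z
Z: R=8, B=12, E=19 ⇒ R
R: B=15, E=27 ⇒ B
B: E=17 ⇒ E
NN route H → Y → Z → R → B → E → H costs 106.
Optimal: H → Y → Z → E → B → R → H costs 103 (by enumerating all 60 distinct tours).
Excess = 106 − 103 = 3.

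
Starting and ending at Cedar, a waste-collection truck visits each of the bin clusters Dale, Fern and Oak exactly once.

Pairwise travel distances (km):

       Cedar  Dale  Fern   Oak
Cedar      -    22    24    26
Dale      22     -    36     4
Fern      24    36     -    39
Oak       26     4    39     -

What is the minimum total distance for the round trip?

There are 3 distinct closed tours to check (reversals are equivalent).
Cedar-Dale-Fern-Oak-Cedar: 22+36+39+26 = 123
Cedar-Dale-Oak-Fern-Cedar: 22+4+39+24 = 89
Cedar-Fern-Dale-Oak-Cedar: 24+36+4+26 = 90
The minimum is 89.
One optimal route: Cedar → Dale → Oak → Fern → Cedar (or its reverse).

Shortest round trip = 89 km.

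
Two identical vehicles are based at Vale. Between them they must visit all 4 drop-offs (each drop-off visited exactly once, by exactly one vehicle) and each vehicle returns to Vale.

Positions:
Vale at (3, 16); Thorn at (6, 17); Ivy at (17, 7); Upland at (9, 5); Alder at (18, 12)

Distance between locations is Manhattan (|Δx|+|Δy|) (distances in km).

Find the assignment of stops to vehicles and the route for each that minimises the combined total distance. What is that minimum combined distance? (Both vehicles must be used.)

Try each way of splitting the stops between the two vehicles (each non-empty) and, for each split, find the best tour for each vehicle:
  {Thorn} + {Ivy, Upland, Alder}: 8 + 52 = 60
  {Ivy} + {Thorn, Upland, Alder}: 46 + 54 = 100
  {Thorn, Ivy} + {Upland, Alder}: 48 + 52 = 100
  {Upland} + {Thorn, Ivy, Alder}: 34 + 50 = 84
  {Thorn, Upland} + {Ivy, Alder}: 36 + 48 = 84
  {Ivy, Upland} + {Thorn, Alder}: 50 + 40 = 90
  … (7 splits in total)
Best: vehicle 1 Vale → Thorn → Vale = 8; vehicle 2 Vale → Upland → Ivy → Alder → Vale = 52; combined 60.

60 km — the smallest possible combined total.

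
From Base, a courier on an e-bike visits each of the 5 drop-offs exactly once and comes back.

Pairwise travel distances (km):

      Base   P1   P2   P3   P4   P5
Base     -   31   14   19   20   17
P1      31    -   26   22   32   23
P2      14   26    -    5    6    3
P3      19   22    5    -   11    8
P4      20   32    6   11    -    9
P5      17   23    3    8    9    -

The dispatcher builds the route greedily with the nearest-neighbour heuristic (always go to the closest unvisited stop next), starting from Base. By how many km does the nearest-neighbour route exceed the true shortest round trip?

Excess over optimum: 9 km.

From Base: P2=14, P5=17, P3=19, P4=20, P1=31 → choose P2 (14).
From P2: P5=3, P3=5, P4=6, P1=26 → choose P5 (3).
From P5: P3=8, P4=9, P1=23 → choose P3 (8).
From P3: P4=11, P1=22 → choose P4 (11).
From P4: P1=32 → choose P1 (32).
NN route Base → P2 → P5 → P3 → P4 → P1 → Base costs 99.
Optimal: Base → P1 → P3 → P2 → P4 → P5 → Base costs 90 (by enumerating all 60 distinct tours).
Excess = 99 − 90 = 9.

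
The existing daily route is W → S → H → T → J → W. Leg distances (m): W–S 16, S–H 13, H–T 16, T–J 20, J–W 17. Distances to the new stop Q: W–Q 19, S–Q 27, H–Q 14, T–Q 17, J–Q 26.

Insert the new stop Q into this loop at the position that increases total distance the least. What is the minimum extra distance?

Insertion cost between consecutive stops i–j is d(i,Q) + d(Q,j) − d(i,j):
  between W and S: 19 + 27 − 16 = 30
  between S and H: 27 + 14 − 13 = 28
  between H and T: 14 + 17 − 16 = 15
  between T and J: 17 + 26 − 20 = 23
  between J and W: 26 + 19 − 17 = 28
Cheapest insertion is between H and T, adding 15.
New total = 82 + 15 = 97.

Minimum extra distance: 15 m, inserting Q between H and T.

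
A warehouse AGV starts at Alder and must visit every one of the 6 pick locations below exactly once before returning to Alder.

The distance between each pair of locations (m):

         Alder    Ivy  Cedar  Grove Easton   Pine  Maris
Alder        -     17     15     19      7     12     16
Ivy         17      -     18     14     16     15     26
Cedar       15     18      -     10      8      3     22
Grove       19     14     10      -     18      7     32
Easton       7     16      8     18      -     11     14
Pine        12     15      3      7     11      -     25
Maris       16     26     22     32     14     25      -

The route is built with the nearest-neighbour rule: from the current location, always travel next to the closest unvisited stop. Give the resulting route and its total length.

At Alder the remaining stops are Easton 7, Pine 12, Cedar 15, Maris 16, Ivy 17, Grove 19; go to Easton.
At Easton the remaining stops are Cedar 8, Pine 11, Maris 14, Ivy 16, Grove 18; go to Cedar.
At Cedar the remaining stops are Pine 3, Grove 10, Ivy 18, Maris 22; go to Pine.
At Pine the remaining stops are Grove 7, Ivy 15, Maris 25; go to Grove.
At Grove the remaining stops are Ivy 14, Maris 32; go to Ivy.
At Ivy the remaining stops are Maris 26; go to Maris.
Return Maris→Alder: 16.
Total = 7 + 8 + 3 + 7 + 14 + 26 + 16 = 81.

Total distance 81 m via the nearest-neighbour route Alder → Easton → Cedar → Pine → Grove → Ivy → Maris → Alder.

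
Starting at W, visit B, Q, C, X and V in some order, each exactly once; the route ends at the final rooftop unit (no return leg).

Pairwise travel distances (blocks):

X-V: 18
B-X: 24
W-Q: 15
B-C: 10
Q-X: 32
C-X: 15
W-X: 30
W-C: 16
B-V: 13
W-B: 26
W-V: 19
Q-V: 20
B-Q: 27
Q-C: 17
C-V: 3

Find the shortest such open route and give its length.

There are 5! = 120 possible orderings.
W→B→Q→C→X→V: 26+27+17+15+18 = 103
W→B→Q→C→V→X: 26+27+17+3+18 = 91
W→B→Q→X→C→V: 26+27+32+15+3 = 103
W→B→Q→X→V→C: 26+27+32+18+3 = 106
W→B→Q→V→C→X: 26+27+20+3+15 = 91
W→B→Q→V→X→C: 26+27+20+18+15 = 106
W→B→C→Q→X→V: 26+10+17+32+18 = 103
W→B→C→Q→V→X: 26+10+17+20+18 = 91
W→B→C→X→Q→V: 26+10+15+32+20 = 103
W→B→C→X→V→Q: 26+10+15+18+20 = 89
W→B→C→V→Q→X: 26+10+3+20+32 = 91
W→B→C→V→X→Q: 26+10+3+18+32 = 89
W→B→X→Q→C→V: 26+24+32+17+3 = 102
W→B→X→Q→V→C: 26+24+32+20+3 = 105
… (106 more)
W→Q→C→V→B→X: 15+17+3+13+24 = 72  ← best
The minimum is 72.
One shortest path: W → Q → C → V → B → X.

Shortest open route: 72 blocks.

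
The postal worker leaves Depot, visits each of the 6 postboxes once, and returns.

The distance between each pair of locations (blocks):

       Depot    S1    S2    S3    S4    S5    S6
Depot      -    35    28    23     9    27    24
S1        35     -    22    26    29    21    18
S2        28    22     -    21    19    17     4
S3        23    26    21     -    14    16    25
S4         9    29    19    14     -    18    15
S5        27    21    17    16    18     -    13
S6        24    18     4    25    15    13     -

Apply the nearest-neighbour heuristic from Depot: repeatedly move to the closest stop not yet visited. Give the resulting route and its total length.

113 blocks along Depot → S4 → S3 → S5 → S6 → S2 → S1 → Depot.

At Depot the remaining stops are S4 9, S3 23, S6 24, S5 27, S2 28, S1 35; go to S4.
At S4 the remaining stops are S3 14, S6 15, S5 18, S2 19, S1 29; go to S3.
At S3 the remaining stops are S5 16, S2 21, S6 25, S1 26; go to S5.
At S5 the remaining stops are S6 13, S2 17, S1 21; go to S6.
At S6 the remaining stops are S2 4, S1 18; go to S2.
At S2 the remaining stops are S1 22; go to S1.
Return S1→Depot: 35.
Total = 9 + 14 + 16 + 13 + 4 + 22 + 35 = 113.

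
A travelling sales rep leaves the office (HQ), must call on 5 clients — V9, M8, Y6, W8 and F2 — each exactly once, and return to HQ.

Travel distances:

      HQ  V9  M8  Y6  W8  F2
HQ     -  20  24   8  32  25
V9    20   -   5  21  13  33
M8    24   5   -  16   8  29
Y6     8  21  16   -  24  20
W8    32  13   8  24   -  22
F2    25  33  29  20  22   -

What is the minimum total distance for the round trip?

There are 60 distinct closed tours to check (reversals are equivalent).
HQ - V9 - M8 - Y6 - W8 - F2 - HQ: 20+5+16+24+22+25 = 112
HQ - V9 - M8 - Y6 - F2 - W8 - HQ: 20+5+16+20+22+32 = 115
HQ - V9 - M8 - W8 - Y6 - F2 - HQ: 20+5+8+24+20+25 = 102
HQ - V9 - M8 - W8 - F2 - Y6 - HQ: 20+5+8+22+20+8 = 83
HQ - V9 - M8 - F2 - Y6 - W8 - HQ: 20+5+29+20+24+32 = 130
HQ - V9 - M8 - F2 - W8 - Y6 - HQ: 20+5+29+22+24+8 = 108
HQ - V9 - Y6 - M8 - W8 - F2 - HQ: 20+21+16+8+22+25 = 112
HQ - V9 - Y6 - M8 - F2 - W8 - HQ: 20+21+16+29+22+32 = 140
HQ - V9 - Y6 - W8 - M8 - F2 - HQ: 20+21+24+8+29+25 = 127
HQ - V9 - Y6 - W8 - F2 - M8 - HQ: 20+21+24+22+29+24 = 140
HQ - V9 - Y6 - F2 - M8 - W8 - HQ: 20+21+20+29+8+32 = 130
HQ - V9 - Y6 - F2 - W8 - M8 - HQ: 20+21+20+22+8+24 = 115
HQ - V9 - W8 - M8 - Y6 - F2 - HQ: 20+13+8+16+20+25 = 102
HQ - V9 - W8 - M8 - F2 - Y6 - HQ: 20+13+8+29+20+8 = 98
… (46 more)
The minimum is 83.
One optimal route: HQ → V9 → M8 → W8 → F2 → Y6 → HQ (or its reverse).

Shortest round trip = 83.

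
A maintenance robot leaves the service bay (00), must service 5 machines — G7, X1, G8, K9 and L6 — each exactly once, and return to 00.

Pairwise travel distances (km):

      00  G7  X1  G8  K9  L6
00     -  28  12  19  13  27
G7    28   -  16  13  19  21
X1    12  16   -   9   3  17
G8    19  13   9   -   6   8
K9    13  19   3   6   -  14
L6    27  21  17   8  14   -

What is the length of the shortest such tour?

There are 60 distinct closed tours to check (reversals are equivalent).
00-G7-X1-G8-K9-L6-00: 28+16+9+6+14+27 = 100
00-G7-X1-G8-L6-K9-00: 28+16+9+8+14+13 = 88
00-G7-X1-K9-G8-L6-00: 28+16+3+6+8+27 = 88
00-G7-X1-K9-L6-G8-00: 28+16+3+14+8+19 = 88
00-G7-X1-L6-G8-K9-00: 28+16+17+8+6+13 = 88
00-G7-X1-L6-K9-G8-00: 28+16+17+14+6+19 = 100
00-G7-G8-X1-K9-L6-00: 28+13+9+3+14+27 = 94
00-G7-G8-X1-L6-K9-00: 28+13+9+17+14+13 = 94
00-G7-G8-K9-X1-L6-00: 28+13+6+3+17+27 = 94
00-G7-G8-K9-L6-X1-00: 28+13+6+14+17+12 = 90
00-G7-G8-L6-X1-K9-00: 28+13+8+17+3+13 = 82
00-G7-G8-L6-K9-X1-00: 28+13+8+14+3+12 = 78
00-G7-K9-X1-G8-L6-00: 28+19+3+9+8+27 = 94
00-G7-K9-X1-L6-G8-00: 28+19+3+17+8+19 = 94
… (46 more)
00-X1-G7-G8-L6-K9-00: 12+16+13+8+14+13 = 76  ← best
The minimum is 76.
One optimal route: 00 → X1 → G7 → G8 → L6 → K9 → 00 (or its reverse).

76 km — the shortest possible round trip.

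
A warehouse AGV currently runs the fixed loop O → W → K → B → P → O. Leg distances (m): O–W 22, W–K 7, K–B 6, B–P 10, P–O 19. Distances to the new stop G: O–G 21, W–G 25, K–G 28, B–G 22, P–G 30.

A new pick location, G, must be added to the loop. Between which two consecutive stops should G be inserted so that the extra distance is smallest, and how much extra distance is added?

Minimum extra distance: 24 m, inserting G between O and W.

Insertion cost between consecutive stops i–j is d(i,G) + d(G,j) − d(i,j):
  between O and W: 21 + 25 − 22 = 24
  between W and K: 25 + 28 − 7 = 46
  between K and B: 28 + 22 − 6 = 44
  between B and P: 22 + 30 − 10 = 42
  between P and O: 30 + 21 − 19 = 32
Cheapest insertion is between O and W, adding 24.
New total = 64 + 24 = 88.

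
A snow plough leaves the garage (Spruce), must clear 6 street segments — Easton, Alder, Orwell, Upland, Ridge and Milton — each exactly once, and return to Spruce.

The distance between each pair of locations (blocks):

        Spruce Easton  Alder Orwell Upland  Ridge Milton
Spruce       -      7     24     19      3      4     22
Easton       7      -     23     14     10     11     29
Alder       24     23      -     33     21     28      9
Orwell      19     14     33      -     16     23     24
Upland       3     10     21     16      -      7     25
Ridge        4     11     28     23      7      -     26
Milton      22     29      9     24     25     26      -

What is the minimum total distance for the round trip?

86 blocks — the shortest possible round trip.

With 6 stops there are 6!/2 = 360 distinct round trips (a route and its reverse cost the same).
Spruce - Easton - Alder - Orwell - Upland - Ridge - Milton - Spruce: 7+23+33+16+7+26+22 = 134
Spruce - Easton - Alder - Orwell - Upland - Milton - Ridge - Spruce: 7+23+33+16+25+26+4 = 134
Spruce - Easton - Alder - Orwell - Ridge - Upland - Milton - Spruce: 7+23+33+23+7+25+22 = 140
Spruce - Easton - Alder - Orwell - Ridge - Milton - Upland - Spruce: 7+23+33+23+26+25+3 = 140
Spruce - Easton - Alder - Orwell - Milton - Upland - Ridge - Spruce: 7+23+33+24+25+7+4 = 123
Spruce - Easton - Alder - Orwell - Milton - Ridge - Upland - Spruce: 7+23+33+24+26+7+3 = 123
Spruce - Easton - Alder - Upland - Orwell - Ridge - Milton - Spruce: 7+23+21+16+23+26+22 = 138
Spruce - Easton - Alder - Upland - Orwell - Milton - Ridge - Spruce: 7+23+21+16+24+26+4 = 121
… (352 more)
Spruce - Easton - Orwell - Milton - Alder - Upland - Ridge - Spruce: 7+14+24+9+21+7+4 = 86  ← best
The minimum is 86.
One optimal route: Spruce → Easton → Orwell → Milton → Alder → Upland → Ridge → Spruce (or its reverse).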